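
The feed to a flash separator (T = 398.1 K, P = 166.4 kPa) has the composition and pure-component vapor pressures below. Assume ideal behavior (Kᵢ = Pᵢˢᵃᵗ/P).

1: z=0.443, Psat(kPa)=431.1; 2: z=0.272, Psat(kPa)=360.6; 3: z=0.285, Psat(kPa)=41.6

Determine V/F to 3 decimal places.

Raoult's law: Kᵢ = Pᵢˢᵃᵗ/P = Pᵢˢᵃᵗ/166.4.
  K_1 = 431.1/166.4 = 2.59075, K_2 = 360.6/166.4 = 2.16707, K_3 = 41.6/166.4 = 0.25000
Newton iteration, V/F⁰ = 0.35:
  V/F = 0.350: g = 0.3882, g' = -0.944 → V/F = 0.761
  V/F = 0.761: g = -0.0113, g' = -1.204 → V/F = 0.752
Converged at V/F = 0.752.

V/F = 0.752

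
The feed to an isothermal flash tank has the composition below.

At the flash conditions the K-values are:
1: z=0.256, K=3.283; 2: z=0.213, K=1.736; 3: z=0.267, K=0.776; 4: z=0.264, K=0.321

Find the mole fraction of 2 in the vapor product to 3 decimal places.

Rachford–Rice: g(V/F) = Σ zᵢ(Kᵢ−1)/(1+V/F(Kᵢ−1)) = 0.
Feasibility: ΣzᵢKᵢ = 1.502, Σzᵢ/Kᵢ = 1.367 — both > 1, two phases present.
Newton iteration, V/F⁰ = 0.65:
  V/F = 0.650: g = -0.0495, g' = -0.677 → V/F = 0.577
  V/F = 0.577: g = -0.0011, g' = -0.652 → V/F = 0.575
Converged at V/F = 0.575.
Compositions from xᵢ = zᵢ/(1+V/F(Kᵢ−1)), yᵢ = Kᵢxᵢ:
  1: x = 0.111, y = 0.363
  2: x = 0.150, y = 0.260
  3: x = 0.306, y = 0.238
  4: x = 0.433, y = 0.139

y_2 = 0.260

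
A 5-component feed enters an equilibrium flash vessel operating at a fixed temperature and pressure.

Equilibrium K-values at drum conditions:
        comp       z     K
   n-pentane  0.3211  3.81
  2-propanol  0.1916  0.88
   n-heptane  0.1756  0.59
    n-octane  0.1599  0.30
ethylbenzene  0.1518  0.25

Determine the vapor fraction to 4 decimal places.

ψ = 0.3962

Let ψ = V/F and solve Σ zᵢ(Kᵢ−1)/(1+ψ(Kᵢ−1)) = 0.
g(0) = ΣzᵢKᵢ − 1 = 0.5815 and g(1) = 1 − Σzᵢ/Kᵢ = -0.7398, so a root lies in (0, 1).
Iterate (Newton) starting at ψ = 0.5:
  ψ = 0.5000: g = -0.09421, g' = -0.8922 → ψ = 0.3944
  ψ = 0.3944: g = 0.00166, g' = -0.9372 → ψ = 0.3962
Converged at ψ = 0.3962.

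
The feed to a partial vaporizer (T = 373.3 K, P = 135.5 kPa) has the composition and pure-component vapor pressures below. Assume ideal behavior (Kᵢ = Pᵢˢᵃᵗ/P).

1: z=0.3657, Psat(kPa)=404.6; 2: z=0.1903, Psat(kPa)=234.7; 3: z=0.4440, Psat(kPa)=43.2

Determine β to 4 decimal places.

Raoult's law: Kᵢ = Pᵢˢᵃᵗ/P = Pᵢˢᵃᵗ/135.5.
  K_1 = 404.6/135.5 = 2.985978, K_2 = 234.7/135.5 = 1.732103, K_3 = 43.2/135.5 = 0.318819
Let β = V/F and solve Σ zᵢ(Kᵢ−1)/(1+β(Kᵢ−1)) = 0.
g(0) = ΣzᵢKᵢ − 1 = 0.5631 and g(1) = 1 − Σzᵢ/Kᵢ = -0.6250, so a root lies in (0, 1).
Newton–Raphson from β = 0.45:
  β = 0.4500: g = 0.05218, g' = -0.8883 → β = 0.5087
Converged at β = 0.5087.

β = 0.5087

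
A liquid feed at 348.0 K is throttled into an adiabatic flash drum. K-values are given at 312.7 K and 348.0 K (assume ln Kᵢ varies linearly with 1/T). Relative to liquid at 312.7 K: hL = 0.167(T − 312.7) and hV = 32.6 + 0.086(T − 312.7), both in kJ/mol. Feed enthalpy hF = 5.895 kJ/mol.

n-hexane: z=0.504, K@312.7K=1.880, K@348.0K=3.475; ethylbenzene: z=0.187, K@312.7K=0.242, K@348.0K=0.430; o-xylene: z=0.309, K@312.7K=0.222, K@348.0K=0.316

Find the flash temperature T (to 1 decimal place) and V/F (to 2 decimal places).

T = 315.9 K, V/F = 0.17

Adiabatic flash: solve Rachford–Rice at each trial T, then check hF = ψ·hV(T) + (1−ψ)·hL(T).
  T = 312.7 K: K = (1.880, 0.242, 0.222), RR gives ψ = 0.091, H_out = 2.951 kJ/mol
  T = 348.0 K: K = (3.475, 0.430, 0.316), RR gives ψ = 0.582, H_out = 23.218 kJ/mol
  T = 330.4 K: K = (2.601, 0.328, 0.268), RR gives ψ = 0.400, H_out = 15.414 kJ/mol
  T = 321.5 K: K = (2.219, 0.283, 0.244), RR gives ψ = 0.273, H_out = 10.170 kJ/mol
  T = 317.1 K: K = (2.045, 0.262, 0.233), RR gives ψ = 0.192, H_out = 6.918 kJ/mol
  T = 314.9 K: K = (1.961, 0.252, 0.227), RR gives ψ = 0.144, H_out = 5.043 kJ/mol
Linear interpolation between T = 314.9 (H_out = 5.043) and T = 317.1 (H_out = 6.918) on hF = 5.895 gives T ≈ 315.9 K, at which ψ = 0.17.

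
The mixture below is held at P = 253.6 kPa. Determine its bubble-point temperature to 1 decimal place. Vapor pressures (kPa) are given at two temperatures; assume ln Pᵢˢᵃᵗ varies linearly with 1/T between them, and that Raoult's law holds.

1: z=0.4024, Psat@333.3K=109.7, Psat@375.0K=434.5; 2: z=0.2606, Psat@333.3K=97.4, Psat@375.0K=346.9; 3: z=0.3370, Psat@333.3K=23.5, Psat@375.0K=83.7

Bubble-point temperature: ΣzᵢPᵢˢᵃᵗ(T) = P. Interpolate ln Pᵢˢᵃᵗ = aᵢ + bᵢ/T.
  T = 333.3 K: ΣzᵢPᵢˢᵃᵗ = 77.45 kPa
  T = 375.0 K: ΣzᵢPᵢˢᵃᵗ = 293.45 kPa
  T = 354.1 K: ΣzᵢPᵢˢᵃᵗ = 156.48 kPa
  T = 364.6 K: ΣzᵢPᵢˢᵃᵗ = 216.54 kPa
  T = 369.8 K: ΣzᵢPᵢˢᵃᵗ = 252.61 kPa
  T = 372.4 K: ΣzᵢPᵢˢᵃᵗ = 272.41 kPa
Interpolating between 369.8 K and 372.4 K gives T ≈ 369.9 K.

T = 369.9 K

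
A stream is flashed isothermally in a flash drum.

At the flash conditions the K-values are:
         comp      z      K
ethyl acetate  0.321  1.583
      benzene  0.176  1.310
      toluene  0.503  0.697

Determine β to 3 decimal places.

β = 0.588

Material balance + equilibrium reduce to Σ zᵢ(Kᵢ−1)/(1+β(Kᵢ−1)) = 0.
Feasibility: ΣzᵢKᵢ = 1.089, Σzᵢ/Kᵢ = 1.059 — both > 1, two phases present.
Newton iteration, β⁰ = 0.42:
  β = 0.420: g = 0.0240, g' = -0.144 → β = 0.586
  β = 0.586: g = 0.0003, g' = -0.141 → β = 0.588
Converged at β = 0.588.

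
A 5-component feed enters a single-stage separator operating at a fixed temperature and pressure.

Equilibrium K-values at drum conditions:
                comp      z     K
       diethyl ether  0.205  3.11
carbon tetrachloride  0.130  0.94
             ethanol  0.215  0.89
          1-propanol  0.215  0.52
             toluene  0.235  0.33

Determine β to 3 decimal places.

β = 0.165

Rachford–Rice: g(β) = Σ zᵢ(Kᵢ−1)/(1+β(Kᵢ−1)) = 0.
Feasibility: ΣzᵢKᵢ = 1.140, Σzᵢ/Kᵢ = 1.571 — both > 1, two phases present.
Newton–Raphson from β = 0.5:
  β = 0.500: g = -0.1951, g' = -0.544 → β = 0.141
  β = 0.141: g = 0.0168, g' = -0.731 → β = 0.164
  β = 0.164: g = 0.0004, g' = -0.698 → β = 0.165
Converged at β = 0.165.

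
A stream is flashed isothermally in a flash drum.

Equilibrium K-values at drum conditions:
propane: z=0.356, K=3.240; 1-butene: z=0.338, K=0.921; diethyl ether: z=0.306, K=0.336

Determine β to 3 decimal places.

β = 0.563

Rachford–Rice: g(β) = Σ zᵢ(Kᵢ−1)/(1+β(Kᵢ−1)) = 0.
Feasibility: ΣzᵢKᵢ = 1.568, Σzᵢ/Kᵢ = 1.388 — both > 1, two phases present.
Newton iteration, β⁰ = 0.5:
  β = 0.500: g = 0.0442, g' = -0.702 → β = 0.563
Converged at β = 0.563.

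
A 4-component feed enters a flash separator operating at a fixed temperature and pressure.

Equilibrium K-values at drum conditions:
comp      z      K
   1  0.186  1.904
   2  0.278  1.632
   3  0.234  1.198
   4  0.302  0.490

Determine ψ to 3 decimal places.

Material balance + equilibrium reduce to Σ zᵢ(Kᵢ−1)/(1+ψ(Kᵢ−1)) = 0.
Check two-phase: ΣzᵢKᵢ = 1.236 > 1 and Σzᵢ/Kᵢ = 1.080 > 1, so g(0) = 0.236 > 0 and g(1) = -0.080 < 0.
Iterate (Newton) starting at ψ = 0.6:
  ψ = 0.600: g = 0.0559, g' = -0.293 → ψ = 0.791
  ψ = 0.791: g = -0.0029, g' = -0.329 → ψ = 0.782
Converged at ψ = 0.782.

ψ = 0.782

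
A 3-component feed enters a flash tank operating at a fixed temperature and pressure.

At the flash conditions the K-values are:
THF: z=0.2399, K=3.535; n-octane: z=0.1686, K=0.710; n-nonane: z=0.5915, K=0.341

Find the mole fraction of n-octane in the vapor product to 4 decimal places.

y_n-octane = 0.1238

Iterate (Newton) starting at V/F = 0.34:
  V/F = 0.3400: g = -0.22997, g' = -0.8888 → V/F = 0.0813
  V/F = 0.0813: g = 0.04235, g' = -1.3616 → V/F = 0.1124
  V/F = 0.1124: g = 0.00182, g' = -1.2486 → V/F = 0.1138
Converged at V/F = 0.1138.
Compositions from xᵢ = zᵢ/(1+V/F(Kᵢ−1)), yᵢ = Kᵢxᵢ:
  THF: x = 0.1862, y = 0.6582
  n-octane: x = 0.1744, y = 0.1238
  n-nonane: x = 0.6395, y = 0.2181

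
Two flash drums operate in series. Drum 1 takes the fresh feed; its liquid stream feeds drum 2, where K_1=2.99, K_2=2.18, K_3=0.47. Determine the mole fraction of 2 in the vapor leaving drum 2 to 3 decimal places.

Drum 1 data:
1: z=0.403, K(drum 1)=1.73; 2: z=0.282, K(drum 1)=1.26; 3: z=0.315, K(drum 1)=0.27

Drum 1:
Newton iteration, ψ₁⁰ = 0.5:
  ψ₁ = 0.500: g = -0.0817, g' = -0.546 → ψ₁ = 0.350
  ψ₁ = 0.350: g = -0.0076, g' = -0.455 → ψ₁ = 0.334
Converged at ψ₁ = 0.334.
Drum-1 compositions:
  1: x = 0.324, y = 0.561
  2: x = 0.259, y = 0.327
  3: x = 0.416, y = 0.112
Drum-2 feed = drum-1 liquid: z₂ = (0.3240, 0.2595, 0.4165).
Drum 2:
Rachford–Rice: g(ψ₂) = Σ zᵢ(Kᵢ−1)/(1+ψ₂(Kᵢ−1)) = 0.
g(0) = ΣzᵢKᵢ − 1 = 0.730 and g(1) = 1 − Σzᵢ/Kᵢ = -0.114, so a root lies in (0, 1).
Newton–Raphson from ψ₂ = 0.5:
  ψ₂ = 0.500: g = 0.2155, g' = -0.682 → ψ₂ = 0.816
  ψ₂ = 0.816: g = 0.0128, g' = -0.643 → ψ₂ = 0.836
Converged at ψ₂ = 0.836.
  1: x = 0.122, y = 0.364
  2: x = 0.131, y = 0.285
  3: x = 0.748, y = 0.351

y_2 (drum 2) = 0.285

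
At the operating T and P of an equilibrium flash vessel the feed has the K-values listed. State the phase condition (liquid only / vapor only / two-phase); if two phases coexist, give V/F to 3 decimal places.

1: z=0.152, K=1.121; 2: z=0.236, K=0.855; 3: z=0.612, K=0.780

liquid only

ΣzᵢKᵢ = 0.850; Σzᵢ/Kᵢ = 1.196.
Since ΣzᵢKᵢ < 1 the mixture is below its bubble point — single liquid phase.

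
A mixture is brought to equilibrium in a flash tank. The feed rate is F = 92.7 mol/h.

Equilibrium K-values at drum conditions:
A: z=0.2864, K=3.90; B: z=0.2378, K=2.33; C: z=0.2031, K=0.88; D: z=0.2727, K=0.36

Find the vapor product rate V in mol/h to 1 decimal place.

V = 76.3 mol/h

Material balance + equilibrium reduce to Σ zᵢ(Kᵢ−1)/(1+ψ(Kᵢ−1)) = 0.
g(0) = ΣzᵢKᵢ − 1 = 0.9479 and g(1) = 1 − Σzᵢ/Kᵢ = -0.1638, so a root lies in (0, 1).
Newton–Raphson from ψ = 0.41:
  ψ = 0.4100: g = 0.32184, g' = -0.8874 → ψ = 0.7727
  ψ = 0.7727: g = 0.04012, g' = -0.7724 → ψ = 0.8246
  ψ = 0.8246: g = -0.00090, g' = -0.8096 → ψ = 0.8235
Converged at ψ = 0.8235.
Then V = ψ·F = 0.8235·92.7 = 76.3 mol/h and L = F − V = 16.4 mol/h.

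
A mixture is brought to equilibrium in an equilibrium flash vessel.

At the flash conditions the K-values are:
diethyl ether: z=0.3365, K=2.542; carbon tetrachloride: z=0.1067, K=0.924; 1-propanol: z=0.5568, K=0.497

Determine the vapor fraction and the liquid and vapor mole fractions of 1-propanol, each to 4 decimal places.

Let ψ = V/F and solve Σ zᵢ(Kᵢ−1)/(1+ψ(Kᵢ−1)) = 0.
Check two-phase: ΣzᵢKᵢ = 1.2307 > 1 and Σzᵢ/Kᵢ = 1.3682 > 1, so g(0) = 0.2307 > 0 and g(1) = -0.3682 < 0.
Newton iteration, ψ⁰ = 0.47:
  ψ = 0.4700: g = -0.07434, g' = -0.5112 → ψ = 0.3246
  ψ = 0.3246: g = 0.00277, g' = -0.5572 → ψ = 0.3296
Converged at ψ = 0.3296.
Compositions from xᵢ = zᵢ/(1+ψ(Kᵢ−1)), yᵢ = Kᵢxᵢ:
  diethyl ether: x = 0.2231, y = 0.5672
  carbon tetrachloride: x = 0.1094, y = 0.1011
  1-propanol: x = 0.6674, y = 0.3317

ψ = 0.3296, x_1-propanol = 0.6674, y_1-propanol = 0.3317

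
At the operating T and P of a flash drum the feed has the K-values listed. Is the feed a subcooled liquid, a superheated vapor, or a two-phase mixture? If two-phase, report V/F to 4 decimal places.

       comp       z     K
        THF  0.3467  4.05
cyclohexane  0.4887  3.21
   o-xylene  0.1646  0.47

superheated vapor

ΣzᵢKᵢ = 3.0502; Σzᵢ/Kᵢ = 0.5881.
Since Σzᵢ/Kᵢ < 1 the mixture is above its dew point — single vapor phase.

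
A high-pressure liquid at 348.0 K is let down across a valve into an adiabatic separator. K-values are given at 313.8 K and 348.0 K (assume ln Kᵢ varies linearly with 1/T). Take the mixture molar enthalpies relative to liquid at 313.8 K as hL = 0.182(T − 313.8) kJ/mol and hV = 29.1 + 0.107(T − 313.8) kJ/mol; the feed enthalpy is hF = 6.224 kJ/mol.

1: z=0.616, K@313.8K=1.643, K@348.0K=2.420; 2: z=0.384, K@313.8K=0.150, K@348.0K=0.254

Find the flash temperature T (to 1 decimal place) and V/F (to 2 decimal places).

Adiabatic flash: solve Rachford–Rice at each trial T, then check hF = ψ·hV(T) + (1−ψ)·hL(T).
  T = 313.8 K: K = (1.643, 0.150), RR gives ψ = 0.128, H_out = 3.710 kJ/mol
  T = 348.0 K: K = (2.420, 0.254), RR gives ψ = 0.555, H_out = 20.960 kJ/mol
  T = 330.9 K: K = (2.014, 0.198), RR gives ψ = 0.389, H_out = 13.941 kJ/mol
  T = 322.4 K: K = (1.825, 0.173), RR gives ψ = 0.280, H_out = 9.519 kJ/mol
  T = 318.1 K: K = (1.733, 0.161), RR gives ψ = 0.210, H_out = 6.840 kJ/mol
  T = 316.0 K: K = (1.689, 0.156), RR gives ψ = 0.172, H_out = 5.378 kJ/mol
Linear interpolation between T = 316.0 (H_out = 5.378) and T = 318.1 (H_out = 6.840) on hF = 6.224 gives T ≈ 317.2 K, at which ψ = 0.19.

T = 317.2 K, V/F = 0.19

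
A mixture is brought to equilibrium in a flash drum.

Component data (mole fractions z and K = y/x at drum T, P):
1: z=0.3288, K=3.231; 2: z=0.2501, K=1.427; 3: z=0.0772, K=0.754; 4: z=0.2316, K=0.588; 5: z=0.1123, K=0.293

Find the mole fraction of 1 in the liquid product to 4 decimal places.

x_1 = 0.1189

Material balance + equilibrium reduce to Σ zᵢ(Kᵢ−1)/(1+β(Kᵢ−1)) = 0.
Check two-phase: ΣzᵢKᵢ = 1.6465 > 1 and Σzᵢ/Kᵢ = 1.1566 > 1, so g(0) = 0.6465 > 0 and g(1) = -0.1566 < 0.
Iterate (Newton) starting at β = 0.38:
  β = 0.3800: g = 0.24623, g' = -0.6790 → β = 0.7427
  β = 0.7427: g = 0.02929, g' = -0.5956 → β = 0.7918
  β = 0.7918: g = -0.00062, g' = -0.6228 → β = 0.7908
Converged at β = 0.7908.
Compositions from xᵢ = zᵢ/(1+β(Kᵢ−1)), yᵢ = Kᵢxᵢ:
  1: x = 0.1189, y = 0.3843
  2: x = 0.1870, y = 0.2668
  3: x = 0.0958, y = 0.0723
  4: x = 0.3435, y = 0.2020
  5: x = 0.2547, y = 0.0746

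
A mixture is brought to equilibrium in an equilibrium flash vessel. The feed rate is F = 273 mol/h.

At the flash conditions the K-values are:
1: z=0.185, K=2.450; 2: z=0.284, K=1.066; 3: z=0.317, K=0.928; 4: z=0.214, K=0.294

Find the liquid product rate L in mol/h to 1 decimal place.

Newton iteration, ψ⁰ = 0.5:
  ψ = 0.500: g = -0.0835, g' = -0.388 → ψ = 0.285
  ψ = 0.285: g = -0.0042, g' = -0.365 → ψ = 0.273
Converged at ψ = 0.273.
Then V = ψ·F = 0.2734·273 = 74.6 mol/h and L = F − V = 198.4 mol/h.

L = 198.4 mol/h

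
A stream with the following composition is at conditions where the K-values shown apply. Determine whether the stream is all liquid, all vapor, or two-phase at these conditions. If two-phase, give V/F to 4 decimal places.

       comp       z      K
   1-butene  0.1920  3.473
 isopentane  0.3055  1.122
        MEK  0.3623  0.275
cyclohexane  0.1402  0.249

ΣzᵢKᵢ = 1.1441; Σzᵢ/Kᵢ = 2.2081.
Both exceed 1, so a two-phase solution exists.
Material balance + equilibrium reduce to Σ zᵢ(Kᵢ−1)/(1+ψ(Kᵢ−1)) = 0.
Newton–Raphson from ψ = 0.41:
  ψ = 0.4100: g = -0.25464, g' = -0.8443 → ψ = 0.1084
  ψ = 0.1084: g = 0.01153, g' = -1.0527 → ψ = 0.1194
  ψ = 0.1194: g = 0.00014, g' = -1.0281 → ψ = 0.1195
Converged at ψ = 0.1195.

two-phase, V/F = 0.1195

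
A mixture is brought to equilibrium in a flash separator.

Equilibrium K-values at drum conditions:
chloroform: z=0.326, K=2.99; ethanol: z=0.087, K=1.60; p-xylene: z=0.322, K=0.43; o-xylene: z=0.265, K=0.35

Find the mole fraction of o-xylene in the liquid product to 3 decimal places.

x_o-xylene = 0.334

Material balance + equilibrium reduce to Σ zᵢ(Kᵢ−1)/(1+ψ(Kᵢ−1)) = 0.
Check two-phase: ΣzᵢKᵢ = 1.345 > 1 and Σzᵢ/Kᵢ = 1.669 > 1, so g(0) = 0.345 > 0 and g(1) = -0.669 < 0.
Iterate (Newton) starting at ψ = 0.68:
  ψ = 0.680: g = -0.2956, g' = -0.887 → ψ = 0.347
  ψ = 0.347: g = -0.0242, g' = -0.822 → ψ = 0.318
Converged at ψ = 0.318.
Compositions from xᵢ = zᵢ/(1+ψ(Kᵢ−1)), yᵢ = Kᵢxᵢ:
  chloroform: x = 0.200, y = 0.597
  ethanol: x = 0.073, y = 0.117
  p-xylene: x = 0.393, y = 0.169
  o-xylene: x = 0.334, y = 0.117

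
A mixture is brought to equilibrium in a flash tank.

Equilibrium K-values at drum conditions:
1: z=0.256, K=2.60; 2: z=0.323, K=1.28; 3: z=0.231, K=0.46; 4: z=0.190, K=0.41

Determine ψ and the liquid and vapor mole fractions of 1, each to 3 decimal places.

Material balance + equilibrium reduce to Σ zᵢ(Kᵢ−1)/(1+ψ(Kᵢ−1)) = 0.
g(0) = ΣzᵢKᵢ − 1 = 0.263 and g(1) = 1 − Σzᵢ/Kᵢ = -0.316, so a root lies in (0, 1).
Newton–Raphson from ψ = 0.45:
  ψ = 0.450: g = 0.0011, g' = -0.482 → ψ = 0.452
Converged at ψ = 0.452.
Compositions from xᵢ = zᵢ/(1+ψ(Kᵢ−1)), yᵢ = Kᵢxᵢ:
  1: x = 0.149, y = 0.386
  2: x = 0.287, y = 0.367
  3: x = 0.306, y = 0.141
  4: x = 0.259, y = 0.106

ψ = 0.452, x_1 = 0.149, y_1 = 0.386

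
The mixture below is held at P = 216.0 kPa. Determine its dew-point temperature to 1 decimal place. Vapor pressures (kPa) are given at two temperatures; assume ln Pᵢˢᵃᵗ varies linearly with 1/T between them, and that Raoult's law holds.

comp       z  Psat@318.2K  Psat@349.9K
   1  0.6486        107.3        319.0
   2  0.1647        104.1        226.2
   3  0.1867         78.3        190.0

T = 342.5 K

Dew-point temperature: Σzᵢ·P/Pᵢˢᵃᵗ(T) = 1. Interpolate ln Pᵢˢᵃᵗ = aᵢ + bᵢ/T.
  T = 318.2 K: ΣzᵢP/Pᵢˢᵃᵗ = 2.1624
  T = 349.9 K: ΣzᵢP/Pᵢˢᵃᵗ = 0.8087
  T = 334.0 K: ΣzᵢP/Pᵢˢᵃᵗ = 1.2913
  T = 341.9 K: ΣzᵢP/Pᵢˢᵃᵗ = 1.0174
  T = 345.9 K: ΣzᵢP/Pᵢˢᵃᵗ = 0.9057
  T = 343.9 K: ΣzᵢP/Pᵢˢᵃᵗ = 0.9596
Interpolating between 341.9 K and 343.9 K gives T ≈ 342.5 K.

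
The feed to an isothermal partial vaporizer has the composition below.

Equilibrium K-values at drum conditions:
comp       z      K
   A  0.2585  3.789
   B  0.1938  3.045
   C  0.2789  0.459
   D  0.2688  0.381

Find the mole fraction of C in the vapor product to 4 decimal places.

y_C = 0.1829

Iterate (Newton) starting at β = 0.59:
  β = 0.5900: g = -0.03161, g' = -0.8855 → β = 0.5543
  β = 0.5543: g = 0.00012, g' = -0.8935 → β = 0.5544
Converged at β = 0.5544.
Compositions from xᵢ = zᵢ/(1+β(Kᵢ−1)), yᵢ = Kᵢxᵢ:
  A: x = 0.1015, y = 0.3847
  B: x = 0.0908, y = 0.2766
  C: x = 0.3984, y = 0.1829
  D: x = 0.4093, y = 0.1559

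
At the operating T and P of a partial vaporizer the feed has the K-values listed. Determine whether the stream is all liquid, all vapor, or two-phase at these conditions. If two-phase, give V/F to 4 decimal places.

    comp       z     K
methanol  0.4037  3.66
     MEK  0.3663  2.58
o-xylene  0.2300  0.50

ΣzᵢKᵢ = 2.5376; Σzᵢ/Kᵢ = 0.7123.
Since Σzᵢ/Kᵢ < 1 the mixture is above its dew point — single vapor phase.

all vapor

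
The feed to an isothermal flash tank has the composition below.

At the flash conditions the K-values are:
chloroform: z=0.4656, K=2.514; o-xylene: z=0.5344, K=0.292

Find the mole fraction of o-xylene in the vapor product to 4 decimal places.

y_o-xylene = 0.1990

Rachford–Rice: g(V/F) = Σ zᵢ(Kᵢ−1)/(1+V/F(Kᵢ−1)) = 0.
g(0) = ΣzᵢKᵢ − 1 = 0.3266 and g(1) = 1 − Σzᵢ/Kᵢ = -1.0153, so a root lies in (0, 1).
Binary case is linear: z₁(K₁−1)(1+V/F(K₂−1)) + z₂(K₂−1)(1+V/F(K₁−1)) = 0
⇒ V/F = [z₁(K₁−1)+z₂(K₂−1)] / [−(K₁−1)(K₂−1)] = 0.32656/1.07191 = 0.3047
Compositions from xᵢ = zᵢ/(1+V/F(Kᵢ−1)), yᵢ = Kᵢxᵢ:
  chloroform: x = 0.3186, y = 0.8010
  o-xylene: x = 0.6814, y = 0.1990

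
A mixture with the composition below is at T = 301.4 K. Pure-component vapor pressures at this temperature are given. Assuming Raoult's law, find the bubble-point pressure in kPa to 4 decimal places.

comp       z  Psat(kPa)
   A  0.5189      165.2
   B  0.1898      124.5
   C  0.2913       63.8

At the bubble point ψ → 0, so ΣzᵢKᵢ = 1 with Kᵢ = Pᵢˢᵃᵗ/P ⇒ P = ΣzᵢPᵢˢᵃᵗ.
P = 0.5189·165.2 + 0.1898·124.5 + 0.2913·63.8 = 127.9373 kPa

Pbub = 127.9373 kPa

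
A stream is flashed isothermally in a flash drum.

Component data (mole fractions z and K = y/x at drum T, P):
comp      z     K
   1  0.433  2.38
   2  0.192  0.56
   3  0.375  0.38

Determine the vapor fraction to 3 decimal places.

ψ = 0.359

Rachford–Rice: g(ψ) = Σ zᵢ(Kᵢ−1)/(1+ψ(Kᵢ−1)) = 0.
Check two-phase: ΣzᵢKᵢ = 1.281 > 1 and Σzᵢ/Kᵢ = 1.512 > 1, so g(0) = 0.281 > 0 and g(1) = -0.512 < 0.
Iterate (Newton) starting at ψ = 0.5:
  ψ = 0.500: g = -0.0917, g' = -0.653 → ψ = 0.359
Converged at ψ = 0.359.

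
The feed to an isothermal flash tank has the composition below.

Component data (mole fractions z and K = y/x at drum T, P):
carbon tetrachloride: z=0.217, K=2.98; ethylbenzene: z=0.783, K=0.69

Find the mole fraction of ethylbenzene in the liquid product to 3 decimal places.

x_ethylbenzene = 0.865

Rachford–Rice: g(V/F) = Σ zᵢ(Kᵢ−1)/(1+V/F(Kᵢ−1)) = 0.
Feasibility: ΣzᵢKᵢ = 1.187, Σzᵢ/Kᵢ = 1.208 — both > 1, two phases present.
Newton–Raphson from V/F = 0.54:
  V/F = 0.540: g = -0.0839, g' = -0.307 → V/F = 0.267
  V/F = 0.267: g = 0.0165, g' = -0.454 → V/F = 0.303
  V/F = 0.303: g = 0.0006, g' = -0.424 → V/F = 0.305
Converged at V/F = 0.305.
Compositions from xᵢ = zᵢ/(1+V/F(Kᵢ−1)), yᵢ = Kᵢxᵢ:
  carbon tetrachloride: x = 0.135, y = 0.403
  ethylbenzene: x = 0.865, y = 0.597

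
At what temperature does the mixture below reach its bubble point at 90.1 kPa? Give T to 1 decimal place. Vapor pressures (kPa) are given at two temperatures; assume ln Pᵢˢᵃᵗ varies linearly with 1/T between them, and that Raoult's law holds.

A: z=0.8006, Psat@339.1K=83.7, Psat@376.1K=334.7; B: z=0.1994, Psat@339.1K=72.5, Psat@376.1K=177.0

Bubble-point temperature: ΣzᵢPᵢˢᵃᵗ(T) = P. Interpolate ln Pᵢˢᵃᵗ = aᵢ + bᵢ/T.
  T = 339.1 K: ΣzᵢPᵢˢᵃᵗ = 81.47 kPa
  T = 376.1 K: ΣzᵢPᵢˢᵃᵗ = 303.25 kPa
  T = 357.6 K: ΣzᵢPᵢˢᵃᵗ = 162.01 kPa
  T = 348.4 K: ΣzᵢPᵢˢᵃᵗ = 116.02 kPa
  T = 343.8 K: ΣzᵢPᵢˢᵃᵗ = 97.61 kPa
  T = 341.5 K: ΣzᵢPᵢˢᵃᵗ = 89.39 kPa
Interpolating between 341.5 K and 343.8 K gives T ≈ 341.7 K.

T = 341.7 K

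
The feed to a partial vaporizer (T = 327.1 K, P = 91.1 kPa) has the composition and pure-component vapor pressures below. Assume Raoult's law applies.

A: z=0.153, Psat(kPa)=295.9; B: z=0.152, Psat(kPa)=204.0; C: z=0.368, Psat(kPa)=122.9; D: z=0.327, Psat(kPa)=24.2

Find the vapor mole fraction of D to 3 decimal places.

y_D = 0.139

Raoult's law: Kᵢ = Pᵢˢᵃᵗ/P = Pᵢˢᵃᵗ/91.1.
  K_A = 295.9/91.1 = 3.24808, K_B = 204.0/91.1 = 2.23930, K_C = 122.9/91.1 = 1.34907, K_D = 24.2/91.1 = 0.26564
Material balance + equilibrium reduce to Σ zᵢ(Kᵢ−1)/(1+V/F(Kᵢ−1)) = 0.
Check two-phase: ΣzᵢKᵢ = 1.421 > 1 and Σzᵢ/Kᵢ = 1.619 > 1, so g(0) = 0.421 > 0 and g(1) = -0.619 < 0.
Newton iteration, V/F⁰ = 0.39:
  V/F = 0.390: g = 0.0868, g' = -0.707 → V/F = 0.513
  V/F = 0.513: g = -0.0013, g' = -0.740 → V/F = 0.511
Converged at V/F = 0.511.
Compositions from xᵢ = zᵢ/(1+V/F(Kᵢ−1)), yᵢ = Kᵢxᵢ:
  A: x = 0.071, y = 0.231
  B: x = 0.093, y = 0.208
  C: x = 0.312, y = 0.421
  D: x = 0.523, y = 0.139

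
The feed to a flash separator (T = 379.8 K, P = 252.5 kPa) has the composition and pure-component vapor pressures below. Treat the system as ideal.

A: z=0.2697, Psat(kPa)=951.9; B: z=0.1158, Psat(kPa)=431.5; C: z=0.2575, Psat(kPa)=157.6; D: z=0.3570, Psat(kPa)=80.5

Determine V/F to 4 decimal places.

Raoult's law: Kᵢ = Pᵢˢᵃᵗ/P = Pᵢˢᵃᵗ/252.5.
  K_A = 951.9/252.5 = 3.769901, K_B = 431.5/252.5 = 1.708911, K_C = 157.6/252.5 = 0.624158, K_D = 80.5/252.5 = 0.318812
Iterate (Newton) starting at V/F = 0.55:
  V/F = 0.5500: g = -0.15577, g' = -0.8365 → V/F = 0.3638
  V/F = 0.3638: g = 0.00196, g' = -0.8918 → V/F = 0.3660
Converged at V/F = 0.3660.

V/F = 0.3660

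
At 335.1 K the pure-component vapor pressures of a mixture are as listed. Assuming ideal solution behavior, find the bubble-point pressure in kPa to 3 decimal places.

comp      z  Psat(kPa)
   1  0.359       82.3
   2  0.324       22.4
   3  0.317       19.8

Pbub = 43.080 kPa

At the bubble point ψ → 0, so ΣzᵢKᵢ = 1 with Kᵢ = Pᵢˢᵃᵗ/P ⇒ P = ΣzᵢPᵢˢᵃᵗ.
P = 0.359·82.3 + 0.324·22.4 + 0.317·19.8 = 43.080 kPa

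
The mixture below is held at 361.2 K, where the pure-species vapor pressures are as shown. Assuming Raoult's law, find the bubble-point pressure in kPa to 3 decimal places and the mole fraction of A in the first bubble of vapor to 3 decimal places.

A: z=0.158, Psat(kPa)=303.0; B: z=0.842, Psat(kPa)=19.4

At the bubble point ψ → 0, so ΣzᵢKᵢ = 1 with Kᵢ = Pᵢˢᵃᵗ/P ⇒ P = ΣzᵢPᵢˢᵃᵗ.
P = 0.158·303.0 + 0.842·19.4 = 64.209 kPa
yᵢ = zᵢPᵢˢᵃᵗ/P ⇒ y_A = 0.158·303.0/64.209 = 0.746

Pbub = 64.209 kPa, y_A = 0.746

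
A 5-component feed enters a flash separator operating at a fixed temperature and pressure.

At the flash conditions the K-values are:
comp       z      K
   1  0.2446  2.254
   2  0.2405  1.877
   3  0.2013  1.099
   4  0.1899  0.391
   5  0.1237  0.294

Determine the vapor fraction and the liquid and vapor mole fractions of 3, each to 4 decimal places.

Newton iteration, ψ⁰ = 0.5:
  ψ = 0.5000: g = 0.05287, g' = -0.5294 → ψ = 0.5999
  ψ = 0.5999: g = -0.00164, g' = -0.5668 → ψ = 0.5970
Converged at ψ = 0.5970.
Compositions from xᵢ = zᵢ/(1+ψ(Kᵢ−1)), yᵢ = Kᵢxᵢ:
  1: x = 0.1399, y = 0.3153
  2: x = 0.1579, y = 0.2963
  3: x = 0.1901, y = 0.2089
  4: x = 0.2984, y = 0.1167
  5: x = 0.2138, y = 0.0629

ψ = 0.5970, x_3 = 0.1901, y_3 = 0.2089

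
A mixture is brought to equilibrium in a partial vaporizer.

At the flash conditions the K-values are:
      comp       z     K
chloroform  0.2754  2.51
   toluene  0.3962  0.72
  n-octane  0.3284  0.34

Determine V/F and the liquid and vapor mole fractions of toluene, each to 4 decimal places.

Rachford–Rice: g(V/F) = Σ zᵢ(Kᵢ−1)/(1+V/F(Kᵢ−1)) = 0.
g(0) = ΣzᵢKᵢ − 1 = 0.0882 and g(1) = 1 − Σzᵢ/Kᵢ = -0.6259, so a root lies in (0, 1).
Newton–Raphson from V/F = 0.42:
  V/F = 0.4200: g = -0.17112, g' = -0.5488 → V/F = 0.1082
  V/F = 0.1082: g = 0.00963, g' = -0.6629 → V/F = 0.1227
  V/F = 0.1227: g = 0.00010, g' = -0.6496 → V/F = 0.1229
Converged at V/F = 0.1229.
Compositions from xᵢ = zᵢ/(1+V/F(Kᵢ−1)), yᵢ = Kᵢxᵢ:
  chloroform: x = 0.2323, y = 0.5831
  toluene: x = 0.4103, y = 0.2954
  n-octane: x = 0.3574, y = 0.1215

V/F = 0.1229, x_toluene = 0.4103, y_toluene = 0.2954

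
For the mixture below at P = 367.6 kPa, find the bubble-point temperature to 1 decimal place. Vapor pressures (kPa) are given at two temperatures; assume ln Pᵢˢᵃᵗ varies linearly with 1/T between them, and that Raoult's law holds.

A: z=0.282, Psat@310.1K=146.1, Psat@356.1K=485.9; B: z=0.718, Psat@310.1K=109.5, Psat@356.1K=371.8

Bubble-point temperature: ΣzᵢPᵢˢᵃᵗ(T) = P. Interpolate ln Pᵢˢᵃᵗ = aᵢ + bᵢ/T.
  T = 310.1 K: ΣzᵢPᵢˢᵃᵗ = 119.82 kPa
  T = 356.1 K: ΣzᵢPᵢˢᵃᵗ = 403.98 kPa
  T = 333.1 K: ΣzᵢPᵢˢᵃᵗ = 229.44 kPa
  T = 344.6 K: ΣzᵢPᵢˢᵃᵗ = 307.33 kPa
  T = 350.4 K: ΣzᵢPᵢˢᵃᵗ = 353.57 kPa
  T = 353.2 K: ΣzᵢPᵢˢᵃᵗ = 377.69 kPa
Interpolating between 350.4 K and 353.2 K gives T ≈ 352.0 K.

T = 352.0 K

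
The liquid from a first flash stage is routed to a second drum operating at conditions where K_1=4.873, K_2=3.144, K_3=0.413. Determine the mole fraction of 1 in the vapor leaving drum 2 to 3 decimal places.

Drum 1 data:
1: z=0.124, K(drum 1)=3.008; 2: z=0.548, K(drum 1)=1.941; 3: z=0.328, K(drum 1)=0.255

y_1 (drum 2) = 0.102

Drum 1:
Rachford–Rice: g(ψ₁) = Σ zᵢ(Kᵢ−1)/(1+ψ₁(Kᵢ−1)) = 0.
g(0) = ΣzᵢKᵢ − 1 = 0.520 and g(1) = 1 − Σzᵢ/Kᵢ = -0.610, so a root lies in (0, 1).
Iterate (Newton) starting at ψ₁ = 0.5:
  ψ₁ = 0.500: g = 0.0855, g' = -0.811 → ψ₁ = 0.605
  ψ₁ = 0.605: g = -0.0042, g' = -0.903 → ψ₁ = 0.601
Converged at ψ₁ = 0.601.
Drum-1 compositions:
  1: x = 0.056, y = 0.169
  2: x = 0.350, y = 0.680
  3: x = 0.594, y = 0.151
Drum-2 feed = drum-1 liquid: z₂ = (0.0562, 0.3501, 0.5937).
Drum 2:
Rachford–Rice: g(ψ₂) = Σ zᵢ(Kᵢ−1)/(1+ψ₂(Kᵢ−1)) = 0.
g(0) = ΣzᵢKᵢ − 1 = 0.620 and g(1) = 1 − Σzᵢ/Kᵢ = -0.560, so a root lies in (0, 1).
Newton iteration, ψ₂⁰ = 0.52:
  ψ₂ = 0.520: g = -0.0745, g' = -0.876 → ψ₂ = 0.435
  ψ₂ = 0.435: g = 0.0014, g' = -0.917 → ψ₂ = 0.437
Converged at ψ₂ = 0.437.
  1: x = 0.021, y = 0.102
  2: x = 0.181, y = 0.569
  3: x = 0.798, y = 0.330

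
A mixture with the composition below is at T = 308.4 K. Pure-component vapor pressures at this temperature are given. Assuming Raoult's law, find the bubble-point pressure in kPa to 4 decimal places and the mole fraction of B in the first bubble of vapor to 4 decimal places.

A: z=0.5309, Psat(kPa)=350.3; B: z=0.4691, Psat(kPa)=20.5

Pbub = 195.5908 kPa, y_B = 0.0492

At the bubble point ψ → 0, so ΣzᵢKᵢ = 1 with Kᵢ = Pᵢˢᵃᵗ/P ⇒ P = ΣzᵢPᵢˢᵃᵗ.
P = 0.5309·350.3 + 0.4691·20.5 = 195.5908 kPa
yᵢ = zᵢPᵢˢᵃᵗ/P ⇒ y_B = 0.4691·20.5/195.5908 = 0.0492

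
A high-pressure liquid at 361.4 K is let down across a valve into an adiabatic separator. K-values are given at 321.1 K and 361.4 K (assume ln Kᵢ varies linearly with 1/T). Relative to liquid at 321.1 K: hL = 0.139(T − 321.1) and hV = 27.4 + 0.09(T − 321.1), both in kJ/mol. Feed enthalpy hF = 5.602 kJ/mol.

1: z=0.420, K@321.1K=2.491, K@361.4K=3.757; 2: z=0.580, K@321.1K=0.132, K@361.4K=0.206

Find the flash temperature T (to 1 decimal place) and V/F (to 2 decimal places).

T = 330.1 K, V/F = 0.16

Adiabatic flash: solve Rachford–Rice at each trial T, then check hF = ψ·hV(T) + (1−ψ)·hL(T).
  T = 321.1 K: K = (2.491, 0.132), RR gives ψ = 0.095, H_out = 2.599 kJ/mol
  T = 361.4 K: K = (3.757, 0.206), RR gives ψ = 0.319, H_out = 13.702 kJ/mol
  T = 341.2 K: K = (3.095, 0.167), RR gives ψ = 0.227, H_out = 8.799 kJ/mol
  T = 331.1 K: K = (2.784, 0.149), RR gives ψ = 0.168, H_out = 5.922 kJ/mol
  T = 326.1 K: K = (2.636, 0.140), RR gives ψ = 0.134, H_out = 4.334 kJ/mol
  T = 328.6 K: K = (2.710, 0.145), RR gives ψ = 0.152, H_out = 5.144 kJ/mol
  T = 329.9 K: K = (2.748, 0.147), RR gives ψ = 0.161, H_out = 5.553 kJ/mol
Linear interpolation between T = 329.9 (H_out = 5.553) and T = 331.1 (H_out = 5.922) on hF = 5.602 gives T ≈ 330.1 K, at which ψ = 0.16.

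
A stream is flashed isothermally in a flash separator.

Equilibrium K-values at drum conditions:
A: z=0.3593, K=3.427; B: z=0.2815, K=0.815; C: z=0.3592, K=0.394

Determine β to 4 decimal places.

β = 0.5343

Iterate (Newton) starting at β = 0.38:
  β = 0.3800: g = 0.11483, g' = -0.8066 → β = 0.5224
  β = 0.5224: g = 0.00838, g' = -0.7057 → β = 0.5342
  β = 0.5342: g = 0.00003, g' = -0.7016 → β = 0.5343
Converged at β = 0.5343.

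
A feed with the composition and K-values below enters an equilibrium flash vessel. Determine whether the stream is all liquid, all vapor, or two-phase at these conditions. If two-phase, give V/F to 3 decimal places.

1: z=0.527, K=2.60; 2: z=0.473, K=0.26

ΣzᵢKᵢ = 1.493; Σzᵢ/Kᵢ = 2.022.
Both exceed 1, so a two-phase solution exists.
Rachford–Rice: g(ψ) = Σ zᵢ(Kᵢ−1)/(1+ψ(Kᵢ−1)) = 0.
Binary case is linear: z₁(K₁−1)(1+ψ(K₂−1)) + z₂(K₂−1)(1+ψ(K₁−1)) = 0
⇒ ψ = [z₁(K₁−1)+z₂(K₂−1)] / [−(K₁−1)(K₂−1)] = 0.4932/1.1840 = 0.417

two-phase, V/F = 0.417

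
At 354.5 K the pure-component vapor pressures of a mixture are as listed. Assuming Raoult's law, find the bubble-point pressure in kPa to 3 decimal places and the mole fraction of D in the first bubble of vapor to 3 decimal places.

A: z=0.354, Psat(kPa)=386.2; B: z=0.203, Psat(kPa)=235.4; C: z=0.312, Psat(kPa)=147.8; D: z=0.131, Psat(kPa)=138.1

Pbub = 248.706 kPa, y_D = 0.073

At the bubble point ψ → 0, so ΣzᵢKᵢ = 1 with Kᵢ = Pᵢˢᵃᵗ/P ⇒ P = ΣzᵢPᵢˢᵃᵗ.
P = 0.354·386.2 + 0.203·235.4 + 0.312·147.8 + 0.131·138.1 = 248.706 kPa
yᵢ = zᵢPᵢˢᵃᵗ/P ⇒ y_D = 0.131·138.1/248.706 = 0.073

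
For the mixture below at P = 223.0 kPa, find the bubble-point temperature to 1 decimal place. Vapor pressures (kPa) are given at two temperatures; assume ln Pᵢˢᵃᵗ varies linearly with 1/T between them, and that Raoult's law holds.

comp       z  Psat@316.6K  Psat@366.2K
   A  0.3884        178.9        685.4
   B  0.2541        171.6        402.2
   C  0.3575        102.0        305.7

Bubble-point temperature: ΣzᵢPᵢˢᵃᵗ(T) = P. Interpolate ln Pᵢˢᵃᵗ = aᵢ + bᵢ/T.
  T = 316.6 K: ΣzᵢPᵢˢᵃᵗ = 149.55 kPa
  T = 366.2 K: ΣzᵢPᵢˢᵃᵗ = 477.70 kPa
  T = 341.4 K: ΣzᵢPᵢˢᵃᵗ = 277.35 kPa
  T = 329.0 K: ΣzᵢPᵢˢᵃᵗ = 205.73 kPa
  T = 335.2 K: ΣzᵢPᵢˢᵃᵗ = 239.45 kPa
  T = 332.1 K: ΣzᵢPᵢˢᵃᵗ = 222.09 kPa
  T = 333.6 K: ΣzᵢPᵢˢᵃᵗ = 230.36 kPa
Interpolating between 332.1 K and 333.6 K gives T ≈ 332.3 K.

T = 332.3 K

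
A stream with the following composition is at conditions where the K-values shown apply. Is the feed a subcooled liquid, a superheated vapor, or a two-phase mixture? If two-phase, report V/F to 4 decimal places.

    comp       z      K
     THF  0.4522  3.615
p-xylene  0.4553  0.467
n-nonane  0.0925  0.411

ΣzᵢKᵢ = 1.8853; Σzᵢ/Kᵢ = 1.3251.
Both exceed 1, so a two-phase solution exists.
Newton–Raphson from ψ = 0.5:
  ψ = 0.5000: g = 0.10439, g' = -0.8856 → ψ = 0.6179
  ψ = 0.6179: g = 0.00458, g' = -0.8188 → ψ = 0.6235
Converged at ψ = 0.6235.

two-phase, V/F = 0.6235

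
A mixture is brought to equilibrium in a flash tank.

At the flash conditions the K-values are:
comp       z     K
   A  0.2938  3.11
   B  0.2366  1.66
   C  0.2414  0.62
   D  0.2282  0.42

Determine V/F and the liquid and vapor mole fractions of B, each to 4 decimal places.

Rachford–Rice: g(V/F) = Σ zᵢ(Kᵢ−1)/(1+V/F(Kᵢ−1)) = 0.
Feasibility: ΣzᵢKᵢ = 1.5520, Σzᵢ/Kᵢ = 1.1697 — both > 1, two phases present.
Newton–Raphson from V/F = 0.5:
  V/F = 0.5000: g = 0.11941, g' = -0.5734 → V/F = 0.7082
  V/F = 0.7082: g = 0.00480, g' = -0.5445 → V/F = 0.7171
Converged at V/F = 0.7170.
Compositions from xᵢ = zᵢ/(1+V/F(Kᵢ−1)), yᵢ = Kᵢxᵢ:
  A: x = 0.1169, y = 0.3636
  B: x = 0.1606, y = 0.2666
  C: x = 0.3318, y = 0.2057
  D: x = 0.3907, y = 0.1641

V/F = 0.7170, x_B = 0.1606, y_B = 0.2666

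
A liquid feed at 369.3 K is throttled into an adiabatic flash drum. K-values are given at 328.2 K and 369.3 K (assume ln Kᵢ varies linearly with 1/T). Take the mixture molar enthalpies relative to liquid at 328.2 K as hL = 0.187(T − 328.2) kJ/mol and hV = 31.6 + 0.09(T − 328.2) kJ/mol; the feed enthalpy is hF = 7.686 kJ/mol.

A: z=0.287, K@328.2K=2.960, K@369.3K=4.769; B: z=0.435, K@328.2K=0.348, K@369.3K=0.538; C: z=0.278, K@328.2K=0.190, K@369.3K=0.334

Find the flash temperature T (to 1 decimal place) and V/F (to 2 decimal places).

T = 343.4 K, V/F = 0.16

Adiabatic flash: solve Rachford–Rice at each trial T, then check hF = ψ·hV(T) + (1−ψ)·hL(T).
  T = 328.2 K: K = (2.960, 0.348, 0.190), RR gives ψ = 0.038, H_out = 1.210 kJ/mol
  T = 369.3 K: K = (4.769, 0.538, 0.334), RR gives ψ = 0.337, H_out = 16.985 kJ/mol
  T = 348.8 K: K = (3.813, 0.439, 0.256), RR gives ψ = 0.199, H_out = 9.741 kJ/mol
  T = 338.5 K: K = (3.372, 0.392, 0.222), RR gives ψ = 0.124, H_out = 5.733 kJ/mol
  T = 343.6 K: K = (3.587, 0.415, 0.238), RR gives ψ = 0.162, H_out = 7.766 kJ/mol
  T = 341.1 K: K = (3.481, 0.404, 0.230), RR gives ψ = 0.144, H_out = 6.783 kJ/mol
  T = 342.4 K: K = (3.536, 0.409, 0.234), RR gives ψ = 0.154, H_out = 7.298 kJ/mol
Linear interpolation between T = 342.4 (H_out = 7.298) and T = 343.6 (H_out = 7.766) on hF = 7.686 gives T ≈ 343.4 K, at which ψ = 0.16.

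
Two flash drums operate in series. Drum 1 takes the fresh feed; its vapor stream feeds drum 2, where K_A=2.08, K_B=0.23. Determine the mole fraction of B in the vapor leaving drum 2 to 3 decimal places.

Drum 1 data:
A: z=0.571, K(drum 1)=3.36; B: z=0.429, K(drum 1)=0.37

y_B (drum 2) = 0.134

Drum 1:
Binary case is linear: z₁(K₁−1)(1+ψ₁(K₂−1)) + z₂(K₂−1)(1+ψ₁(K₁−1)) = 0
⇒ ψ₁ = [z₁(K₁−1)+z₂(K₂−1)] / [−(K₁−1)(K₂−1)] = 1.0773/1.4868 = 0.725
Drum-1 compositions:
  A: x = 0.211, y = 0.708
  B: x = 0.789, y = 0.292
Drum-2 feed = drum-1 vapor: z₂ = (0.7080, 0.2920).
Drum 2:
Newton–Raphson from ψ₂ = 0.38:
  ψ₂ = 0.380: g = 0.2242, g' = -0.761 → ψ₂ = 0.675
  ψ₂ = 0.675: g = -0.0256, g' = -1.026 → ψ₂ = 0.650
  ψ₂ = 0.650: g = -0.0006, g' = -0.978 → ψ₂ = 0.649
Converged at ψ₂ = 0.649.
  A: x = 0.416, y = 0.866
  B: x = 0.584, y = 0.134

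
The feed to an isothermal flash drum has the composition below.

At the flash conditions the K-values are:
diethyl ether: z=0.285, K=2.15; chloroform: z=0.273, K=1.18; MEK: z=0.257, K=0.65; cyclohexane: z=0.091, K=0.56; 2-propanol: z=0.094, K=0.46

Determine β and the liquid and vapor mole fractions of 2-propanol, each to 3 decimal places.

Rachford–Rice: g(β) = Σ zᵢ(Kᵢ−1)/(1+β(Kᵢ−1)) = 0.
Check two-phase: ΣzᵢKᵢ = 1.196 > 1 and Σzᵢ/Kᵢ = 1.126 > 1, so g(0) = 0.196 > 0 and g(1) = -0.126 < 0.
Newton iteration, β⁰ = 0.58:
  β = 0.580: g = 0.0006, g' = -0.282 → β = 0.582
Converged at β = 0.582.
Compositions from xᵢ = zᵢ/(1+β(Kᵢ−1)), yᵢ = Kᵢxᵢ:
  diethyl ether: x = 0.171, y = 0.367
  chloroform: x = 0.247, y = 0.292
  MEK: x = 0.323, y = 0.210
  cyclohexane: x = 0.122, y = 0.069
  2-propanol: x = 0.137, y = 0.063

β = 0.582, x_2-propanol = 0.137, y_2-propanol = 0.063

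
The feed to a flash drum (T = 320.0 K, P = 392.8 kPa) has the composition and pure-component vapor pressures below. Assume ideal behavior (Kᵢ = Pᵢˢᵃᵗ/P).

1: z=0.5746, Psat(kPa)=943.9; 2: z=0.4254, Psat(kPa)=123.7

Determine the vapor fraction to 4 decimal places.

ψ = 0.5355

Raoult's law: Kᵢ = Pᵢˢᵃᵗ/P = Pᵢˢᵃᵗ/392.8.
  K_1 = 943.9/392.8 = 2.403004, K_2 = 123.7/392.8 = 0.314919
Let ψ = V/F and solve Σ zᵢ(Kᵢ−1)/(1+ψ(Kᵢ−1)) = 0.
Feasibility: ΣzᵢKᵢ = 1.5147, Σzᵢ/Kᵢ = 1.5899 — both > 1, two phases present.
Binary case is linear: z₁(K₁−1)(1+ψ(K₂−1)) + z₂(K₂−1)(1+ψ(K₁−1)) = 0
⇒ ψ = [z₁(K₁−1)+z₂(K₂−1)] / [−(K₁−1)(K₂−1)] = 0.51473/0.96117 = 0.5355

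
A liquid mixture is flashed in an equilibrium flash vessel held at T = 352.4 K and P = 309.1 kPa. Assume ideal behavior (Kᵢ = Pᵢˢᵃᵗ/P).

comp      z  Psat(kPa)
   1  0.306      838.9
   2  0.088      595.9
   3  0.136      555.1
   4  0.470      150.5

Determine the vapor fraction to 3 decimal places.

Raoult's law: Kᵢ = Pᵢˢᵃᵗ/P = Pᵢˢᵃᵗ/309.1.
  K_1 = 838.9/309.1 = 2.71401, K_2 = 595.9/309.1 = 1.92786, K_3 = 555.1/309.1 = 1.79586, K_4 = 150.5/309.1 = 0.48690
Rachford–Rice: g(ψ) = Σ zᵢ(Kᵢ−1)/(1+ψ(Kᵢ−1)) = 0.
g(0) = ΣzᵢKᵢ − 1 = 0.473 and g(1) = 1 − Σzᵢ/Kᵢ = -0.199, so a root lies in (0, 1).
Iterate (Newton) starting at ψ = 0.44:
  ψ = 0.440: g = 0.1257, g' = -0.584 → ψ = 0.655
  ψ = 0.655: g = 0.0057, g' = -0.547 → ψ = 0.666
Converged at ψ = 0.666.

ψ = 0.666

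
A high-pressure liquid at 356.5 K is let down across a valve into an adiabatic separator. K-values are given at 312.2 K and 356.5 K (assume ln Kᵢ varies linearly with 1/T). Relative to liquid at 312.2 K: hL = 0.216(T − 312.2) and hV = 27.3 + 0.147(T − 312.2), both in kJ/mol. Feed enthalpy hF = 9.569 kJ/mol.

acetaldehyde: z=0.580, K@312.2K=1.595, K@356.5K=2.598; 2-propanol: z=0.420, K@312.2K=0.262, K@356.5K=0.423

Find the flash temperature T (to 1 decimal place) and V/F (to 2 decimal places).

Adiabatic flash: solve Rachford–Rice at each trial T, then check hF = ψ·hV(T) + (1−ψ)·hL(T).
  T = 312.2 K: K = (1.595, 0.262), RR gives ψ = 0.080, H_out = 2.185 kJ/mol
  T = 356.5 K: K = (2.598, 0.423), RR gives ψ = 0.742, H_out = 27.566 kJ/mol
  T = 334.4 K: K = (2.070, 0.338), RR gives ψ = 0.484, H_out = 17.270 kJ/mol
  T = 323.3 K: K = (1.825, 0.299), RR gives ψ = 0.318, H_out = 10.848 kJ/mol
  T = 317.8 K: K = (1.709, 0.280), RR gives ψ = 0.214, H_out = 6.965 kJ/mol
  T = 320.6 K: K = (1.768, 0.290), RR gives ψ = 0.270, H_out = 9.021 kJ/mol
  T = 322.0 K: K = (1.797, 0.295), RR gives ψ = 0.296, H_out = 9.986 kJ/mol
Linear interpolation between T = 320.6 (H_out = 9.021) and T = 322.0 (H_out = 9.986) on hF = 9.569 gives T ≈ 321.4 K, at which ψ = 0.28.

T = 321.4 K, V/F = 0.28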